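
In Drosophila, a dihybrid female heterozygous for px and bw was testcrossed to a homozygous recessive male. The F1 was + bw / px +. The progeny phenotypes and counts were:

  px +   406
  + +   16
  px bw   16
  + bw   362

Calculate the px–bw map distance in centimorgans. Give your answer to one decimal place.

The recombinant classes are + + and px bw: 16 + 16 = 32.
Recombination frequency = 32/800 = 0.0400 ≈ 4.0%, i.e. 4.0 centimorgans.

4.0 centimorgans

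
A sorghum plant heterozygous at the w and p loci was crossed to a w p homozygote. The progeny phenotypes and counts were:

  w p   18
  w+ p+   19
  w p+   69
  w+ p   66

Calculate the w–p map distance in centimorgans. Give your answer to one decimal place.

The two most frequent classes, w+ p (66) and w p+ (69), are the parental types, so the F1 was w+ p / w p+.
The recombinant classes are w+ p+ and w p: 19 + 18 = 37.
Recombination frequency = 37/172 = 0.2151 ≈ 21.5%, i.e. 21.5 centimorgans.

21.5 centimorgans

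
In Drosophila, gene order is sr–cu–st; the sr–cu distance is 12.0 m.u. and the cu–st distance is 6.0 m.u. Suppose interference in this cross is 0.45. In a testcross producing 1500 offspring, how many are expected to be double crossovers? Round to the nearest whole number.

Map distances give recombination frequencies of 0.120 and 0.060 for the two intervals.
With interference 0.45 (so coincidence = 0.55), expected double-crossover frequency = 0.120 × 0.060 × 0.55 = 0.00396.
Expected number = 0.00396 × 1500 = 5.94 ≈ 6.

6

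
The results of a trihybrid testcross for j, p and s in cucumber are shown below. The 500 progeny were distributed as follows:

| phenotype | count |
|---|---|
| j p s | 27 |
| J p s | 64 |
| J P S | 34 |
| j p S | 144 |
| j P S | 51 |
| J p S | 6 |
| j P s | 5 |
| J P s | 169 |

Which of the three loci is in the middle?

j

The two most frequent reciprocal classes, J P s and j p S, are the parental types, so the F1 was J P s / j p S.
The two rarest classes, j P s and J p S, are the double crossovers. Comparing them with the parentals, only the j allele has switched, so j is the middle locus and the order is s – j – p.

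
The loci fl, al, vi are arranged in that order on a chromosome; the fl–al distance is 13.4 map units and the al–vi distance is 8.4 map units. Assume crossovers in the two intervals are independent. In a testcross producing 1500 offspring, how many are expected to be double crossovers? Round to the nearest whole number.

Map distances give recombination frequencies of 0.134 and 0.084 for the two intervals.
With no interference, expected double-crossover frequency = 0.134 × 0.084 = 0.01126.
Expected number = 0.01126 × 1500 = 16.88 ≈ 17.

17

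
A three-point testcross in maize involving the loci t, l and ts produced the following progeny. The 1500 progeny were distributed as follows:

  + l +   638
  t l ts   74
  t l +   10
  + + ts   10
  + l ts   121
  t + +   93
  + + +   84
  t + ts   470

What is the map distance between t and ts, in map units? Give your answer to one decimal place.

15.6 map units

The two most frequent reciprocal classes, t + ts and + l +, are the parental types, so the F1 was t + ts / + l +.
The two rarest classes, + + ts and t l +, are the double crossovers. Comparing them with the parentals, only the t allele has switched, so t is the middle locus and the order is ts – t – l.
Crossovers in the ts–t interval produce the single-crossover classes t + + and + l ts (93 + 121 = 214) plus the double crossovers (20).
RF(ts–t) = (214 + 20) / 1500 = 234/1500 = 0.1560 → 15.6 map units.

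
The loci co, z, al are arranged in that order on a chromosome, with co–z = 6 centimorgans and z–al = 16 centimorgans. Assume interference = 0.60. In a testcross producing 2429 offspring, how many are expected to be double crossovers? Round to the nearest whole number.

9

Map distances give recombination frequencies of 0.060 and 0.160 for the two intervals.
With interference 0.60 (so coincidence = 0.40), expected double-crossover frequency = 0.060 × 0.160 × 0.40 = 0.00384.
Expected number = 0.00384 × 2429 = 9.33 ≈ 9.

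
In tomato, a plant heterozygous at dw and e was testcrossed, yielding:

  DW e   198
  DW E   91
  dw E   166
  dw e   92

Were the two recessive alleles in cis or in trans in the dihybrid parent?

The two most frequent classes are DW e (198) and dw E (166); these are the parental (non-recombinant) types.
So the F1 carried DW e on one chromosome and dw E on the other — the recessive alleles are on opposite chromosomes (trans / repulsion).

trans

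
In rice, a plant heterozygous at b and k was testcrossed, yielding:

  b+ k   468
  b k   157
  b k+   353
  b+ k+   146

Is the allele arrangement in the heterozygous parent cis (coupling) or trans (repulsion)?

trans

The two most frequent classes are b+ k (468) and b k+ (353); these are the parental (non-recombinant) types.
So the F1 carried b+ k on one chromosome and b k+ on the other — the recessive alleles are on opposite chromosomes (trans / repulsion).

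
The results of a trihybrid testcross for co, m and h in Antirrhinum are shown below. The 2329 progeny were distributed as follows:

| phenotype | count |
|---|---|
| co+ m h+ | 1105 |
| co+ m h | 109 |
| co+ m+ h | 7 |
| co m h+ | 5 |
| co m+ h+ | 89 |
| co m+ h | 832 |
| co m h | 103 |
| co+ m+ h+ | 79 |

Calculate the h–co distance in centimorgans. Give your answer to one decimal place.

9.0 centimorgans

The two most frequent reciprocal classes, co m+ h and co+ m h+, are the parental types, so the F1 was co m+ h / co+ m h+.
The two rarest classes, co+ m+ h and co m h+, are the double crossovers. Comparing them with the parentals, only the co allele has switched, so co is the middle locus and the order is h – co – m.
Crossovers in the h–co interval produce the single-crossover classes co m+ h+ and co+ m h (89 + 109 = 198) plus the double crossovers (12).
RF(h–co) = (198 + 12) / 2329 = 210/2329 = 0.0902 → 9.0 centimorgans.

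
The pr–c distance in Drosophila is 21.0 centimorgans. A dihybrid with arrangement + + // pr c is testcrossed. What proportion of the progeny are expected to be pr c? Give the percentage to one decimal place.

A map distance of 21.0 centimorgans corresponds to a recombination frequency of 0.210.
The F1 is + + / pr c, so pr c is a parental gamete class with expected frequency (1 − r)/2 = 0.790/2 = 0.3950.
That is 0.3950 = 39.5% of the progeny.

39.5%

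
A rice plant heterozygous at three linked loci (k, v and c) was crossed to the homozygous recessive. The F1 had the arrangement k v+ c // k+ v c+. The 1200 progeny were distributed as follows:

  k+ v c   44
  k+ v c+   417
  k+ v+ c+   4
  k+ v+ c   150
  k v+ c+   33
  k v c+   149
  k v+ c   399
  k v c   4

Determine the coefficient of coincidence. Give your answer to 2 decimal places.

The two rarest classes, k v c and k+ v+ c+, are the double crossovers. Comparing them with the parentals, only the v allele has switched, so v is the middle locus and the order is k – v – c.
k–v: (299 + 8)/1200 = 0.2558; v–c: (77 + 8)/1200 = 0.0708.
Expected DCO frequency = 0.2558 × 0.0708 ≈ 0.01811; observed = 8/1200 ≈ 0.00667.
Coefficient of coincidence = 0.00667/0.01811 ≈ 0.37.

0.37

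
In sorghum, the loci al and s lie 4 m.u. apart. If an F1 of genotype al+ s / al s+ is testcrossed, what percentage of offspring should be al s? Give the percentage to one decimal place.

2.0%

A map distance of 4 m.u. corresponds to a recombination frequency of 0.040.
The F1 is al+ s / al s+, so al s is a recombinant gamete class with expected frequency r/2 = 0.040/2 = 0.0200.
That is 0.0200 = 2.0% of the progeny.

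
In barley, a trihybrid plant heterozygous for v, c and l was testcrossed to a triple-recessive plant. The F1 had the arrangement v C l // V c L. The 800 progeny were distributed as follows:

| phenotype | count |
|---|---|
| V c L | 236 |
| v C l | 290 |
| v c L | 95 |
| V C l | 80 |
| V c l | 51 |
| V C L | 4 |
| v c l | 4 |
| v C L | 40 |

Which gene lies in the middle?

The two rarest classes, v c l and V C L, are the double crossovers. Comparing them with the parentals, only the c allele has switched, so c is the middle locus and the order is v – c – l.

c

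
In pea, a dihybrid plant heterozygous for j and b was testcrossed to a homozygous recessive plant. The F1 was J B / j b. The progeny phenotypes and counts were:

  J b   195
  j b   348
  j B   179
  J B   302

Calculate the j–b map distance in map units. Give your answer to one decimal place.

36.5 map units

The recombinant classes are J b and j B: 195 + 179 = 374.
Recombination frequency = 374/1024 = 0.3652 ≈ 36.5%, i.e. 36.5 map units.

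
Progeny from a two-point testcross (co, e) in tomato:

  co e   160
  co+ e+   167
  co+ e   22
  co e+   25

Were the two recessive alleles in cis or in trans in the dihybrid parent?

cis

The two most frequent classes are co+ e+ (167) and co e (160); these are the parental (non-recombinant) types.
So the F1 carried co+ e+ on one chromosome and co e on the other — the recessive alleles are on the same chromosome (cis / coupling).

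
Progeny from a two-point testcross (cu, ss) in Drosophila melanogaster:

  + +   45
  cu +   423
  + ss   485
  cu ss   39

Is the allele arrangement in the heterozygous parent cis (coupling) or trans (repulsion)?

The two most frequent classes are + ss (485) and cu + (423); these are the parental (non-recombinant) types.
So the F1 carried + ss on one chromosome and cu + on the other — the recessive alleles are on opposite chromosomes (trans / repulsion).

trans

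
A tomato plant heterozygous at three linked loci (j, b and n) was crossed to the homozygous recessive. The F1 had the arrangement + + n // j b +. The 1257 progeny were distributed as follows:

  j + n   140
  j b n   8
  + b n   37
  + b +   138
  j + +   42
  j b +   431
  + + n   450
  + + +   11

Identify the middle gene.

n

The two rarest classes, + + + and j b n, are the double crossovers. Comparing them with the parentals, only the n allele has switched, so n is the middle locus and the order is b – n – j.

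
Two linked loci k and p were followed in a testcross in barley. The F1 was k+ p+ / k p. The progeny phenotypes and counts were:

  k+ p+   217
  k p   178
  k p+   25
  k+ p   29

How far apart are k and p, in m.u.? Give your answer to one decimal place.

The recombinant classes are k+ p and k p+: 29 + 25 = 54.
Recombination frequency = 54/449 = 0.1203 ≈ 12.0%, i.e. 12.0 m.u.

12.0 m.u.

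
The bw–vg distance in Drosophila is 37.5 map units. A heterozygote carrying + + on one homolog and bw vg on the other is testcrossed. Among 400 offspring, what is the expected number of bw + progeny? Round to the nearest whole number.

A map distance of 37.5 map units corresponds to a recombination frequency of 0.375.
The F1 is + + / bw vg, so bw + is a recombinant gamete class with expected frequency r/2 = 0.375/2 = 0.1875.
Expected number = 0.1875 × 400 = 75.00 ≈ 75.

75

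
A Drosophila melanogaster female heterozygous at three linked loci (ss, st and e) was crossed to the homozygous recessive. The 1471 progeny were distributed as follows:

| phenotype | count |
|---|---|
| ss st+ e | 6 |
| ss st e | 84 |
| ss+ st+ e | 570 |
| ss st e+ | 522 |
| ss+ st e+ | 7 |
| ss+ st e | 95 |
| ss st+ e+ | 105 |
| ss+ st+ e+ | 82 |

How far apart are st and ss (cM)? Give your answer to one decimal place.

The two most frequent reciprocal classes, ss+ st+ e and ss st e+, are the parental types, so the F1 was ss+ st+ e / ss st e+.
The two rarest classes, ss st+ e and ss+ st e+, are the double crossovers. Comparing them with the parentals, only the ss allele has switched, so ss is the middle locus and the order is e – ss – st.
Crossovers in the ss–st interval produce the single-crossover classes ss+ st e and ss st+ e+ (95 + 105 = 200) plus the double crossovers (13).
RF(ss–st) = (200 + 13) / 1471 = 213/1471 = 0.1448 → 14.5 cM.

14.5 cM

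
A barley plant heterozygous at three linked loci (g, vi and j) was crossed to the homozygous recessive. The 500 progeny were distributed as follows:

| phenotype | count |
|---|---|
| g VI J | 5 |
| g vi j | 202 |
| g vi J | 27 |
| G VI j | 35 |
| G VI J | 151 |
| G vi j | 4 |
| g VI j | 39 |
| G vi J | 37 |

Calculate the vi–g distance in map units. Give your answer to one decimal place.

The two most frequent reciprocal classes, g vi j and G VI J, are the parental types, so the F1 was g vi j / G VI J.
The two rarest classes, G vi j and g VI J, are the double crossovers. Comparing them with the parentals, only the g allele has switched, so g is the middle locus and the order is j – g – vi.
Crossovers in the g–vi interval produce the single-crossover classes g VI j and G vi J (39 + 37 = 76) plus the double crossovers (9).
RF(g–vi) = (76 + 9) / 500 = 85/500 = 0.1700 → 17.0 map units.

17.0 map units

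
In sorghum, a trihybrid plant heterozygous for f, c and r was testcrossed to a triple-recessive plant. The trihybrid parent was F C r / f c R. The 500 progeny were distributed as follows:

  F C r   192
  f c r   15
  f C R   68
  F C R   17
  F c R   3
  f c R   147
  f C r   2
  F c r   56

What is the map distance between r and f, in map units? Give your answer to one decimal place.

7.4 map units

The two rarest classes, f C r and F c R, are the double crossovers. Comparing them with the parentals, only the f allele has switched, so f is the middle locus and the order is c – f – r.
Crossovers in the f–r interval produce the single-crossover classes F C R and f c r (17 + 15 = 32) plus the double crossovers (5).
RF(f–r) = (32 + 5) / 500 = 37/500 = 0.0740 → 7.4 map units.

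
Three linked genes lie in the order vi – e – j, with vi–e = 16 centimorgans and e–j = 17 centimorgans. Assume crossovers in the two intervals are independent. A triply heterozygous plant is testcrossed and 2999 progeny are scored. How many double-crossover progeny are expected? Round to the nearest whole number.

82

Map distances give recombination frequencies of 0.160 and 0.170 for the two intervals.
With no interference, expected double-crossover frequency = 0.160 × 0.170 = 0.02720.
Expected number = 0.02720 × 2999 = 81.57 ≈ 82.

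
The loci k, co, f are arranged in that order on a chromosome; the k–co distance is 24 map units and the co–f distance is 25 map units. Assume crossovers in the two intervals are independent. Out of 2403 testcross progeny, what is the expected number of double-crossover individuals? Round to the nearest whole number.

Map distances give recombination frequencies of 0.240 and 0.250 for the two intervals.
With no interference, expected double-crossover frequency = 0.240 × 0.250 = 0.06000.
Expected number = 0.06000 × 2403 = 144.18 ≈ 144.

144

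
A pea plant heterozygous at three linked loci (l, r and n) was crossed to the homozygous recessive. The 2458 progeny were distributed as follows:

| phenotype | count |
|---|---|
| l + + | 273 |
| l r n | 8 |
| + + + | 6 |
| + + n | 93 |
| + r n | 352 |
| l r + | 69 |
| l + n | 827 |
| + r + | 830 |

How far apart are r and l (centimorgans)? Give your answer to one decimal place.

7.2 centimorgans

The two most frequent reciprocal classes, l + n and + r +, are the parental types, so the F1 was l + n / + r +.
The two rarest classes, l r n and + + +, are the double crossovers. Comparing them with the parentals, only the r allele has switched, so r is the middle locus and the order is l – r – n.
Crossovers in the l–r interval produce the single-crossover classes + + n and l r + (93 + 69 = 162) plus the double crossovers (14).
RF(l–r) = (162 + 14) / 2458 = 176/2458 = 0.0716 → 7.2 centimorgans.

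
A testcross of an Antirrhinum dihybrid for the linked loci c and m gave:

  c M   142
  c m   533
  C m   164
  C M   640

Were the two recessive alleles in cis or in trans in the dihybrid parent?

cis

The two most frequent classes are C M (640) and c m (533); these are the parental (non-recombinant) types.
So the F1 carried C M on one chromosome and c m on the other — the recessive alleles are on the same chromosome (cis / coupling).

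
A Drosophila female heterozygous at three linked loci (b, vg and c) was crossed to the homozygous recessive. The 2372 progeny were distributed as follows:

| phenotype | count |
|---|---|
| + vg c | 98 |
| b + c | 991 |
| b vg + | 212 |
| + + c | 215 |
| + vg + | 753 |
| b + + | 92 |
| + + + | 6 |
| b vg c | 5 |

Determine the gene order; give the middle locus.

The two most frequent reciprocal classes, + vg + and b + c, are the parental types, so the F1 was + vg + / b + c.
The two rarest classes, + + + and b vg c, are the double crossovers. Comparing them with the parentals, only the vg allele has switched, so vg is the middle locus and the order is b – vg – c.

vg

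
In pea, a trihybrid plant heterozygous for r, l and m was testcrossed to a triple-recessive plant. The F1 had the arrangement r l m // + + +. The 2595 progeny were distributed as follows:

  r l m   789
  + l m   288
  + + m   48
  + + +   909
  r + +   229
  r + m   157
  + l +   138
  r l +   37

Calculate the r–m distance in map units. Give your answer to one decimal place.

The two rarest classes, r l + and + + m, are the double crossovers. Comparing them with the parentals, only the m allele has switched, so m is the middle locus and the order is l – m – r.
Crossovers in the m–r interval produce the single-crossover classes + l m and r + + (288 + 229 = 517) plus the double crossovers (85).
RF(m–r) = (517 + 85) / 2595 = 602/2595 = 0.2320 → 23.2 map units.

23.2 map units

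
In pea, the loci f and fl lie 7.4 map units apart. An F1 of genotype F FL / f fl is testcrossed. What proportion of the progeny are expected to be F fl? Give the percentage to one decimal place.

3.7%

A map distance of 7.4 map units corresponds to a recombination frequency of 0.074.
The F1 is F FL / f fl, so F fl is a recombinant gamete class with expected frequency r/2 = 0.074/2 = 0.0370.
That is 0.0370 = 3.7% of the progeny.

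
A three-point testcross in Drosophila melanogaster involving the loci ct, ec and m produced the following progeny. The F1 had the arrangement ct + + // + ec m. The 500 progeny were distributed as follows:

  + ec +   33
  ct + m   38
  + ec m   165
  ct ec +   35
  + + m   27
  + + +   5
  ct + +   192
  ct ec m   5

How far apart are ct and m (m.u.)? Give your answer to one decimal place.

16.2 m.u.

The two rarest classes, + + + and ct ec m, are the double crossovers. Comparing them with the parentals, only the ct allele has switched, so ct is the middle locus and the order is m – ct – ec.
Crossovers in the m–ct interval produce the single-crossover classes ct + m and + ec + (38 + 33 = 71) plus the double crossovers (10).
RF(m–ct) = (71 + 10) / 500 = 81/500 = 0.1620 → 16.2 m.u.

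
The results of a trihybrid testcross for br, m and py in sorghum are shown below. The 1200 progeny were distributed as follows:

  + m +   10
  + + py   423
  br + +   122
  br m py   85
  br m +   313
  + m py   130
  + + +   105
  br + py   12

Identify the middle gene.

br

The two most frequent reciprocal classes, br m + and + + py, are the parental types, so the F1 was br m + / + + py.
The two rarest classes, + m + and br + py, are the double crossovers. Comparing them with the parentals, only the br allele has switched, so br is the middle locus and the order is m – br – py.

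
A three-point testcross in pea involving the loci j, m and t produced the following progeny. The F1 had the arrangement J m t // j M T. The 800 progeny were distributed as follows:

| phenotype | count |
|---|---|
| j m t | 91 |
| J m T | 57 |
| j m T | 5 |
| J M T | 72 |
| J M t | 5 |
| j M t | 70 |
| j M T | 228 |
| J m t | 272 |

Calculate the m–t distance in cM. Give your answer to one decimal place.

The two rarest classes, J M t and j m T, are the double crossovers. Comparing them with the parentals, only the m allele has switched, so m is the middle locus and the order is t – m – j.
Crossovers in the t–m interval produce the single-crossover classes J m T and j M t (57 + 70 = 127) plus the double crossovers (10).
RF(t–m) = (127 + 10) / 800 = 137/800 = 0.1713 → 17.1 cM.

17.1 cM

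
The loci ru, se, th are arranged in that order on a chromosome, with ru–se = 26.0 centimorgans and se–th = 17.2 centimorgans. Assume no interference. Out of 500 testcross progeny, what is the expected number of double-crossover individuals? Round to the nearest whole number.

22

Map distances give recombination frequencies of 0.260 and 0.172 for the two intervals.
With no interference, expected double-crossover frequency = 0.260 × 0.172 = 0.04472.
Expected number = 0.04472 × 500 = 22.36 ≈ 22.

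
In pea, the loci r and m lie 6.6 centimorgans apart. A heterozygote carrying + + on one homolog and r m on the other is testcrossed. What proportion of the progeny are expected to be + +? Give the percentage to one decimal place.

46.7%

A map distance of 6.6 centimorgans corresponds to a recombination frequency of 0.066.
The F1 is + + / r m, so + + is a parental gamete class with expected frequency (1 − r)/2 = 0.934/2 = 0.4670.
That is 0.4670 = 46.7% of the progeny.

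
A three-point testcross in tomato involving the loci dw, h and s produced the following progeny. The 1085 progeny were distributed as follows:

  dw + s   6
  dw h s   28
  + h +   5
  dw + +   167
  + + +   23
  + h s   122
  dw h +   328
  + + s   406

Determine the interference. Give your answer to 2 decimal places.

The two most frequent reciprocal classes, + + s and dw h +, are the parental types, so the F1 was + + s / dw h +.
The two rarest classes, dw + s and + h +, are the double crossovers. Comparing them with the parentals, only the dw allele has switched, so dw is the middle locus and the order is s – dw – h.
s–dw: (51 + 11)/1085 = 0.0571; dw–h: (289 + 11)/1085 = 0.2765.
Expected DCO frequency = 0.0571 × 0.2765 ≈ 0.01579; observed = 11/1085 ≈ 0.01014.
Coefficient of coincidence = 0.01014/0.01579 ≈ 0.64; interference = 1 − 0.64 = 0.36.

0.36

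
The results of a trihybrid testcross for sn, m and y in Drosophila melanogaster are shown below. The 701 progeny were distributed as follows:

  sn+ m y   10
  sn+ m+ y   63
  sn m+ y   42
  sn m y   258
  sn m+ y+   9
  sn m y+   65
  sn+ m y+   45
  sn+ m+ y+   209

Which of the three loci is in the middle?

The two most frequent reciprocal classes, sn m y and sn+ m+ y+, are the parental types, so the F1 was sn m y / sn+ m+ y+.
The two rarest classes, sn+ m y and sn m+ y+, are the double crossovers. Comparing them with the parentals, only the sn allele has switched, so sn is the middle locus and the order is y – sn – m.

sn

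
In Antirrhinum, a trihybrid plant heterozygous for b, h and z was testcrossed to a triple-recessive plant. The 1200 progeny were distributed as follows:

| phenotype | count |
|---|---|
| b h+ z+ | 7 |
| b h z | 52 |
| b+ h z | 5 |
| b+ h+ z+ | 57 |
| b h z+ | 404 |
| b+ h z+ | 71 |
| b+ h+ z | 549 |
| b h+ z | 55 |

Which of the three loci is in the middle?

h

The two most frequent reciprocal classes, b h z+ and b+ h+ z, are the parental types, so the F1 was b h z+ / b+ h+ z.
The two rarest classes, b h+ z+ and b+ h z, are the double crossovers. Comparing them with the parentals, only the h allele has switched, so h is the middle locus and the order is z – h – b.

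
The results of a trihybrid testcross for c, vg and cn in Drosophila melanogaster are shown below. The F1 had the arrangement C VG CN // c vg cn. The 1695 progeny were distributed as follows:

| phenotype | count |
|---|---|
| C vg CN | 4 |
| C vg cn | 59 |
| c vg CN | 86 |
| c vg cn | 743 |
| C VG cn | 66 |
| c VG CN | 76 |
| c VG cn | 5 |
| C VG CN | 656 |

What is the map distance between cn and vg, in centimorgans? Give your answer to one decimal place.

9.5 centimorgans

The two rarest classes, C vg CN and c VG cn, are the double crossovers. Comparing them with the parentals, only the vg allele has switched, so vg is the middle locus and the order is cn – vg – c.
Crossovers in the cn–vg interval produce the single-crossover classes C VG cn and c vg CN (66 + 86 = 152) plus the double crossovers (9).
RF(cn–vg) = (152 + 9) / 1695 = 161/1695 = 0.0950 → 9.5 centimorgans.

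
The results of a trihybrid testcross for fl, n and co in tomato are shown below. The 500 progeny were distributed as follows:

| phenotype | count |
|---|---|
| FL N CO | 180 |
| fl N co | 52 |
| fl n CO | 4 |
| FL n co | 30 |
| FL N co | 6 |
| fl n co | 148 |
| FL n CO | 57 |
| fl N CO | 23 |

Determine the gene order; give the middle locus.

co

The two most frequent reciprocal classes, FL N CO and fl n co, are the parental types, so the F1 was FL N CO / fl n co.
The two rarest classes, FL N co and fl n CO, are the double crossovers. Comparing them with the parentals, only the co allele has switched, so co is the middle locus and the order is n – co – fl.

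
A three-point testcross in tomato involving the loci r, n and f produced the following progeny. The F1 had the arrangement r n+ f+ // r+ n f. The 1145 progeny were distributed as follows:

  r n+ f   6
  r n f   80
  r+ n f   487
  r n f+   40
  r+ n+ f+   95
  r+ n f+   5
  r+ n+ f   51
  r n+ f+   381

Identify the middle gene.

f

The two rarest classes, r n+ f and r+ n f+, are the double crossovers. Comparing them with the parentals, only the f allele has switched, so f is the middle locus and the order is r – f – n.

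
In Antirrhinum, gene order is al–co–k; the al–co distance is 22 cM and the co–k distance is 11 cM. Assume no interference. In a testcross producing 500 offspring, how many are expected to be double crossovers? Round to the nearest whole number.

12

Map distances give recombination frequencies of 0.220 and 0.110 for the two intervals.
With no interference, expected double-crossover frequency = 0.220 × 0.110 = 0.02420.
Expected number = 0.02420 × 500 = 12.10 ≈ 12.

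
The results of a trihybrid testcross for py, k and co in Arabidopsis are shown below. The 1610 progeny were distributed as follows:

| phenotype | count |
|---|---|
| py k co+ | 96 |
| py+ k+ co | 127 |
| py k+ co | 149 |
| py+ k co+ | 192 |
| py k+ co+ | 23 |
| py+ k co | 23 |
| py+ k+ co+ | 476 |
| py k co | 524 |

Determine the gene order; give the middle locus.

The two most frequent reciprocal classes, py k co and py+ k+ co+, are the parental types, so the F1 was py k co / py+ k+ co+.
The two rarest classes, py+ k co and py k+ co+, are the double crossovers. Comparing them with the parentals, only the py allele has switched, so py is the middle locus and the order is co – py – k.

py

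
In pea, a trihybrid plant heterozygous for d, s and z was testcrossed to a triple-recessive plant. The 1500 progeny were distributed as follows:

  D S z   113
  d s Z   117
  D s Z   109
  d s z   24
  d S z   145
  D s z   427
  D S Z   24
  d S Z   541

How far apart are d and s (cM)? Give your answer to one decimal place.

The two most frequent reciprocal classes, d S Z and D s z, are the parental types, so the F1 was d S Z / D s z.
The two rarest classes, D S Z and d s z, are the double crossovers. Comparing them with the parentals, only the d allele has switched, so d is the middle locus and the order is z – d – s.
Crossovers in the d–s interval produce the single-crossover classes d s Z and D S z (117 + 113 = 230) plus the double crossovers (48).
RF(d–s) = (230 + 48) / 1500 = 278/1500 = 0.1853 → 18.5 cM.

18.5 cM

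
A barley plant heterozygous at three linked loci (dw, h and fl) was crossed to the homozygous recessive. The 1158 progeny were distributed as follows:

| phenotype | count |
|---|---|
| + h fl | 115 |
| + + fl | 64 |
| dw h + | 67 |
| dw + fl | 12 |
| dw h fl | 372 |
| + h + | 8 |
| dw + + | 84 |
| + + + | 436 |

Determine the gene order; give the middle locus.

h

The two most frequent reciprocal classes, + + + and dw h fl, are the parental types, so the F1 was + + + / dw h fl.
The two rarest classes, + h + and dw + fl, are the double crossovers. Comparing them with the parentals, only the h allele has switched, so h is the middle locus and the order is dw – h – fl.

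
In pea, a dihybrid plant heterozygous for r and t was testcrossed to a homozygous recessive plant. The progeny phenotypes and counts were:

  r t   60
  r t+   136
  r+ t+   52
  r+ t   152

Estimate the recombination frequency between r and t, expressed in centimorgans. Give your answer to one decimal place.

28.0 centimorgans

The two most frequent classes, r+ t (152) and r t+ (136), are the parental types, so the F1 was r+ t / r t+.
The recombinant classes are r+ t+ and r t: 52 + 60 = 112.
Recombination frequency = 112/400 = 0.2800 ≈ 28.0%, i.e. 28.0 centimorgans.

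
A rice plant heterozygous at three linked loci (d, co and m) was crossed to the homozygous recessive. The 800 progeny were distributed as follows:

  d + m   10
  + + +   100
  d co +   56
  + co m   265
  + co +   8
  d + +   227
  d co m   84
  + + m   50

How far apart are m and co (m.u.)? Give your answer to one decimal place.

15.5 m.u.

The two most frequent reciprocal classes, + co m and d + +, are the parental types, so the F1 was + co m / d + +.
The two rarest classes, + co + and d + m, are the double crossovers. Comparing them with the parentals, only the m allele has switched, so m is the middle locus and the order is co – m – d.
Crossovers in the co–m interval produce the single-crossover classes + + m and d co + (50 + 56 = 106) plus the double crossovers (18).
RF(co–m) = (106 + 18) / 800 = 124/800 = 0.1550 → 15.5 m.u.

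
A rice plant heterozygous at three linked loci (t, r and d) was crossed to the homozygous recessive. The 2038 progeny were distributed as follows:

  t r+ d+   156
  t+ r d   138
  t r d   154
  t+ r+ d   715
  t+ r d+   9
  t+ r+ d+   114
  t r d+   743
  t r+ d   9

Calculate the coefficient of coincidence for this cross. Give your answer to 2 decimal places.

The two most frequent reciprocal classes, t+ r+ d and t r d+, are the parental types, so the F1 was t+ r+ d / t r d+.
The two rarest classes, t r+ d and t+ r d+, are the double crossovers. Comparing them with the parentals, only the t allele has switched, so t is the middle locus and the order is r – t – d.
r–t: (294 + 18)/2038 = 0.1531; t–d: (268 + 18)/2038 = 0.1403.
Expected DCO frequency = 0.1531 × 0.1403 ≈ 0.02148; observed = 18/2038 ≈ 0.00883.
Coefficient of coincidence = 0.00883/0.02148 ≈ 0.41.

0.41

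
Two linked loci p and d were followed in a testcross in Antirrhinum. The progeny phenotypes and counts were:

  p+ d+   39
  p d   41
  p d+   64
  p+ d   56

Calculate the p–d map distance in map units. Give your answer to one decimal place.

The two most frequent classes, p+ d (56) and p d+ (64), are the parental types, so the F1 was p+ d / p d+.
The recombinant classes are p+ d+ and p d: 39 + 41 = 80.
Recombination frequency = 80/200 = 0.4000 ≈ 40.0%, i.e. 40.0 map units.

40.0 map units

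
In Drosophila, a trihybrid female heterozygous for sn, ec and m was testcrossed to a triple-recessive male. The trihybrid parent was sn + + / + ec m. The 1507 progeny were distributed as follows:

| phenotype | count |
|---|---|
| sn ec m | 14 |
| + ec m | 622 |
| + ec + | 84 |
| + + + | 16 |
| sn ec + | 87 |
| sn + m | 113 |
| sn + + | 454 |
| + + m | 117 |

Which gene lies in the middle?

The two rarest classes, + + + and sn ec m, are the double crossovers. Comparing them with the parentals, only the sn allele has switched, so sn is the middle locus and the order is m – sn – ec.

sn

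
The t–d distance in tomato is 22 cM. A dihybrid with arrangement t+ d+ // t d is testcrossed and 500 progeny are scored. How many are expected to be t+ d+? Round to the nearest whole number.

A map distance of 22 cM corresponds to a recombination frequency of 0.220.
The F1 is t+ d+ / t d, so t+ d+ is a parental gamete class with expected frequency (1 − r)/2 = 0.780/2 = 0.3900.
Expected number = 0.3900 × 500 = 195.00 ≈ 195.

195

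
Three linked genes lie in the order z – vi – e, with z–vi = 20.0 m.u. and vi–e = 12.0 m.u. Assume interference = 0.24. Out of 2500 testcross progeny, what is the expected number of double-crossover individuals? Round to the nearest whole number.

Map distances give recombination frequencies of 0.200 and 0.120 for the two intervals.
With interference 0.24 (so coincidence = 0.76), expected double-crossover frequency = 0.200 × 0.120 × 0.76 = 0.01824.
Expected number = 0.01824 × 2500 = 45.60 ≈ 46.

46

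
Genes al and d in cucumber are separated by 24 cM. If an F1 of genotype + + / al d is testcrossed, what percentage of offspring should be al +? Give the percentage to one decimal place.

12.0%

A map distance of 24 cM corresponds to a recombination frequency of 0.240.
The F1 is + + / al d, so al + is a recombinant gamete class with expected frequency r/2 = 0.240/2 = 0.1200.
That is 0.1200 = 12.0% of the progeny.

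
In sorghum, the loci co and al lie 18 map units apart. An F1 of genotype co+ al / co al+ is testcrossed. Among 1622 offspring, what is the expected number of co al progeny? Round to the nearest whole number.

146

A map distance of 18 map units corresponds to a recombination frequency of 0.180.
The F1 is co+ al / co al+, so co al is a recombinant gamete class with expected frequency r/2 = 0.180/2 = 0.0900.
Expected number = 0.0900 × 1622 = 145.98 ≈ 146.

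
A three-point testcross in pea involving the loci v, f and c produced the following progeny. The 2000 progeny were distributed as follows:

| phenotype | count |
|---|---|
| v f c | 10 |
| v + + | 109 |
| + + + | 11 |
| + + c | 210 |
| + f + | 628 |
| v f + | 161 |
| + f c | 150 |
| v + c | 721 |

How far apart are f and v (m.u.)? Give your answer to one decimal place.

19.6 m.u.

The two most frequent reciprocal classes, v + c and + f +, are the parental types, so the F1 was v + c / + f +.
The two rarest classes, v f c and + + +, are the double crossovers. Comparing them with the parentals, only the f allele has switched, so f is the middle locus and the order is v – f – c.
Crossovers in the v–f interval produce the single-crossover classes + + c and v f + (210 + 161 = 371) plus the double crossovers (21).
RF(v–f) = (371 + 21) / 2000 = 392/2000 = 0.1960 → 19.6 m.u.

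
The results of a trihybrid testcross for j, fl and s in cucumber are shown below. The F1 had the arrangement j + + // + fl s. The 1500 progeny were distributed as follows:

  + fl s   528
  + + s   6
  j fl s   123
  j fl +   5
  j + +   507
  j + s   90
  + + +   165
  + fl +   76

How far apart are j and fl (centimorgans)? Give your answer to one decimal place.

19.9 centimorgans

The two rarest classes, j fl + and + + s, are the double crossovers. Comparing them with the parentals, only the fl allele has switched, so fl is the middle locus and the order is j – fl – s.
Crossovers in the j–fl interval produce the single-crossover classes + + + and j fl s (165 + 123 = 288) plus the double crossovers (11).
RF(j–fl) = (288 + 11) / 1500 = 299/1500 = 0.1993 → 19.9 centimorgans.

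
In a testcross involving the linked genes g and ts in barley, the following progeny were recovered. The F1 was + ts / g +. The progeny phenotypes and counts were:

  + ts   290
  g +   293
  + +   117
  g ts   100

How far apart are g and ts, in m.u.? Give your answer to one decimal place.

27.1 m.u.

The recombinant classes are + + and g ts: 117 + 100 = 217.
Recombination frequency = 217/800 = 0.2712 ≈ 27.1%, i.e. 27.1 m.u.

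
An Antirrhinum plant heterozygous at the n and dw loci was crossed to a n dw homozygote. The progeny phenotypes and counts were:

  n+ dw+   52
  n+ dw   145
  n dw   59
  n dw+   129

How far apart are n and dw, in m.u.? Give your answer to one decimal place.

The two most frequent classes, n+ dw (145) and n dw+ (129), are the parental types, so the F1 was n+ dw / n dw+.
The recombinant classes are n+ dw+ and n dw: 52 + 59 = 111.
Recombination frequency = 111/385 = 0.2883 ≈ 28.8%, i.e. 28.8 m.u.

28.8 m.u.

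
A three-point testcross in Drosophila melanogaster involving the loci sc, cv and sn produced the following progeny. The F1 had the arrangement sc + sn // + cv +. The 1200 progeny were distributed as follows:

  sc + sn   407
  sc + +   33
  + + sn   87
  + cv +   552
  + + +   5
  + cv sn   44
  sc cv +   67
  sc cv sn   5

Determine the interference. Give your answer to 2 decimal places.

0.16

The two rarest classes, sc cv sn and + + +, are the double crossovers. Comparing them with the parentals, only the cv allele has switched, so cv is the middle locus and the order is sc – cv – sn.
sc–cv: (154 + 10)/1200 = 0.1367; cv–sn: (77 + 10)/1200 = 0.0725.
Expected DCO frequency = 0.1367 × 0.0725 ≈ 0.00991; observed = 10/1200 ≈ 0.00833.
Coefficient of coincidence = 0.00833/0.00991 ≈ 0.84; interference = 1 − 0.84 = 0.16.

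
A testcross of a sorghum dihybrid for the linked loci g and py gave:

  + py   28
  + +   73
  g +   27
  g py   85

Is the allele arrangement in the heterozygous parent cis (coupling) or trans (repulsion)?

cis

The two most frequent classes are + + (73) and g py (85); these are the parental (non-recombinant) types.
So the F1 carried + + on one chromosome and g py on the other — the recessive alleles are on the same chromosome (cis / coupling).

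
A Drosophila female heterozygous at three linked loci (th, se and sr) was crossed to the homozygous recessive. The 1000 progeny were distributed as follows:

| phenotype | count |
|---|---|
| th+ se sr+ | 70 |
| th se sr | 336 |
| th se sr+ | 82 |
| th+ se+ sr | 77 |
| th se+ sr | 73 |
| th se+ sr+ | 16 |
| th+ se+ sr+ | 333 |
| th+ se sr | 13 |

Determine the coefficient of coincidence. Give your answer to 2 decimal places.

The two most frequent reciprocal classes, th+ se+ sr+ and th se sr, are the parental types, so the F1 was th+ se+ sr+ / th se sr.
The two rarest classes, th se+ sr+ and th+ se sr, are the double crossovers. Comparing them with the parentals, only the th allele has switched, so th is the middle locus and the order is se – th – sr.
se–th: (143 + 29)/1000 = 0.1720; th–sr: (159 + 29)/1000 = 0.1880.
Expected DCO frequency = 0.1720 × 0.1880 ≈ 0.03234; observed = 29/1000 ≈ 0.02900.
Coefficient of coincidence = 0.02900/0.03234 ≈ 0.90.

0.90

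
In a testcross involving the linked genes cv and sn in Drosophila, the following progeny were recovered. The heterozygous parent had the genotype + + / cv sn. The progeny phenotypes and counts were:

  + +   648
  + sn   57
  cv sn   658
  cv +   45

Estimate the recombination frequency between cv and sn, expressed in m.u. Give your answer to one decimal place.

7.2 m.u.

The recombinant classes are + sn and cv +: 57 + 45 = 102.
Recombination frequency = 102/1408 = 0.0724 ≈ 7.2%, i.e. 7.2 m.u.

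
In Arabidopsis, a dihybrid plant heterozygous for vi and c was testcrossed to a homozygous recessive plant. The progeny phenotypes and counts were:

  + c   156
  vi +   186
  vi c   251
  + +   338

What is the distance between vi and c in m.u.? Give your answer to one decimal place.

36.7 m.u.

The two most frequent classes, + + (338) and vi c (251), are the parental types, so the F1 was + + / vi c.
The recombinant classes are + c and vi +: 156 + 186 = 342.
Recombination frequency = 342/931 = 0.3673 ≈ 36.7%, i.e. 36.7 m.u.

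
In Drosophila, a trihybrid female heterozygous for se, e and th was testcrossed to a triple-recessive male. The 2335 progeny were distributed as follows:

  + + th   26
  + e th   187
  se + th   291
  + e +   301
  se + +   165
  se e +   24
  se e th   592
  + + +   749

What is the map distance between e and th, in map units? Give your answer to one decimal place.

27.5 map units

The two most frequent reciprocal classes, + + + and se e th, are the parental types, so the F1 was + + + / se e th.
The two rarest classes, + + th and se e +, are the double crossovers. Comparing them with the parentals, only the th allele has switched, so th is the middle locus and the order is e – th – se.
Crossovers in the e–th interval produce the single-crossover classes + e + and se + th (301 + 291 = 592) plus the double crossovers (50).
RF(e–th) = (592 + 50) / 2335 = 642/2335 = 0.2749 → 27.5 map units.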